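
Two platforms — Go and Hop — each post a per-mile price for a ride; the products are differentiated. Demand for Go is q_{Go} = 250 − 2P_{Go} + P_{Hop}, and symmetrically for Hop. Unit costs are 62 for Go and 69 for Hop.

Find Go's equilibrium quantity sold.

Go's profit: π = (P_{Go} − 62)(250 − 2P_{Go} + P_{Hop}).
∂π/∂P_{Go} = 374 − 4P_{Go} + P_{Hop} = 0 ⇒ P_{Go} = 93.5 + 0.25P_{Hop}.
Similarly P_{Hop} = 97 + 0.25P_{Go}.
Solving the two reaction functions simultaneously: (1 − (0.25)(0.25))P_{Go} = 93.5 + 0.25·97, so 0.9375P_{Go} = 117.75 and P_{Go} = 125.6.
Then P_{Hop} = 97 + 0.25·125.6 = 128.4.
q_{Go} = 250 − 2·125.6 + 128.4 = 127.2.

127.2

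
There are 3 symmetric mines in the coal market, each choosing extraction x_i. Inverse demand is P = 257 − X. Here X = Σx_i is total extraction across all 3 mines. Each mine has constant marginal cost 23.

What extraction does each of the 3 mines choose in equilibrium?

58.5

A representative mine's profit is π_i = x_i(257 − X) − 23x_i, with X = x_i + Σ_{j≠i} x_j.
First-order condition: 234 − 2x_i − Σ_{j≠i} x_j = 0.
With identical mines, set every x_j = x: then 234 − 2x − 2x = 0, i.e. x = 234/4 = 58.5.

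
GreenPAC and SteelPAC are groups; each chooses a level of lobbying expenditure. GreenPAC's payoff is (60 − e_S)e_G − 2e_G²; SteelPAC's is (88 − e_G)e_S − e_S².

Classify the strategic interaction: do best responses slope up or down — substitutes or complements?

Expanding GreenPAC's payoff: 60e_G − e_Se_G − 2e_G².
∂π/∂e_G = 60 − e_S − 4e_G = 0, so e_G = 15 − 0.25e_S.
The best-response slope de_G/de_S = −0.25 < 0: the reaction function is downward-sloping, so the choices are strategic substitutes.

strategic substitutes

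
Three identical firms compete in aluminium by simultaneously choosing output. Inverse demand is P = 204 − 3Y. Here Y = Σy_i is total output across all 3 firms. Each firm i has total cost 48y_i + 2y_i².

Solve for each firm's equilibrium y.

9.75

A representative firm's profit is π_i = y_i(204 − 3Y) − 48y_i − 2y_i², with Y = y_i + Σ_{j≠i} y_j.
First-order condition: 156 − 10y_i − 3Σ_{j≠i} y_j = 0.
In a symmetric equilibrium every firm chooses the same y, so Σ_{j≠i} y_j = 2y. The condition becomes 156 − 16y = 0, giving y = 156/16 = 9.75.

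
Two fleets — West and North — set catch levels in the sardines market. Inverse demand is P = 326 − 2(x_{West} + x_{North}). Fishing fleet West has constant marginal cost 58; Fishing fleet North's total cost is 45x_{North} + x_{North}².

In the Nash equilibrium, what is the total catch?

Fishing fleet West's profit: π = x_{West}(326 − 2(x_{West} + x_{North})) − 58x_{West}.
∂π/∂x_{West} = 268 − 4x_{West} − 2x_{North} = 0, so x_{West} = 67 − 0.5x_{North}.
For North: ∂π/∂x_{North} = 281 − 6x_{North} − 2x_{West} = 0 ⇒ x_{North} = 281/6 − (1/3)x_{West}.
Plugging x_{North} into West's best response: x_{West} = 67 − 0.5(281/6 − (1/3)x_{West}) ⇒ (5/6)x_{West} = 523/12, so x_{West} = 52.3.
Then x_{North} = 281/6 − (1/3)·52.3 = 29.4.
Total catch: 52.3 + 29.4 = 81.7.

81.7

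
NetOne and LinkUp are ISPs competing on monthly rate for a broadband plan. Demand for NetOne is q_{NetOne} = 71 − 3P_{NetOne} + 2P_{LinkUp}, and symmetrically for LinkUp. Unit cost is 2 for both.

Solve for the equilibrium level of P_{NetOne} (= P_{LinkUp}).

19.25

NetOne's profit: π = (P_{NetOne} − 2)(71 − 3P_{NetOne} + 2P_{LinkUp}).
∂π/∂P_{NetOne} = 77 − 6P_{NetOne} + 2P_{LinkUp} = 0 ⇒ P_{NetOne} = 77/6 + (1/3)P_{LinkUp}.
The game is symmetric, so in equilibrium P_{LinkUp} = P_{NetOne}: the reaction function gives (2/3)P_{NetOne} = 77/6, hence P_{NetOne} = 19.25.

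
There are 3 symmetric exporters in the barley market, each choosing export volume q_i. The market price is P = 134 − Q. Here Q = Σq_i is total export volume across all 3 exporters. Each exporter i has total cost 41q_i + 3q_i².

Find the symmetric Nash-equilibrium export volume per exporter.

9.3

A representative exporter's profit is π_i = q_i(134 − Q) − 41q_i − 3q_i², with Q = q_i + Σ_{j≠i} q_j.
First-order condition: 93 − 8q_i − Σ_{j≠i} q_j = 0.
Imposing symmetry (q_j = q for all j) turns Σ_{j≠i} q_j into 2q, so 93 = 10q and q = 9.3.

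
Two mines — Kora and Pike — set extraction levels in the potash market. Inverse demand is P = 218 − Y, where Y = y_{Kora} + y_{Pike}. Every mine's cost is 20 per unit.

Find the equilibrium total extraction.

Mine Kora's profit: π = y_{Kora}(218 − (y_{Kora} + y_{Pike})) − 20y_{Kora}.
∂π/∂y_{Kora} = 198 − 2y_{Kora} − y_{Pike} = 0, so y_{Kora} = 99 − 0.5y_{Pike}.
Setting y_{Kora} = y_{Pike} in the reaction function: y_{Kora} = 99 − 0.5y_{Kora}, so y_{Kora} = 99 / 1.5 = 66.
Total extraction: 66 + 66 = 132.

132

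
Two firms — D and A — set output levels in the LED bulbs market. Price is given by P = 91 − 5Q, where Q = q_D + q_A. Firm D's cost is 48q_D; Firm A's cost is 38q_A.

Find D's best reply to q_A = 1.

Firm D's profit: π = q_D(91 − 5(q_D + q_A)) − 48q_D.
∂π/∂q_D = 43 − 10q_D − 5q_A = 0, so q_D = 4.3 − 0.5q_A.
At q_A = 1: q_D = 4.3 − 0.5·1 = 3.8.

3.8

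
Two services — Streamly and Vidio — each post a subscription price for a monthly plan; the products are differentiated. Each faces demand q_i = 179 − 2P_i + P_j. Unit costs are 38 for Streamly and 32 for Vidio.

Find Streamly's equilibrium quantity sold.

Streamly's profit: π = (P_{Streamly} − 38)(179 − 2P_{Streamly} + P_{Vidio}).
∂π/∂P_{Streamly} = 255 − 4P_{Streamly} + P_{Vidio} = 0 ⇒ P_{Streamly} = 63.75 + 0.25P_{Vidio}.
Similarly P_{Vidio} = 60.75 + 0.25P_{Streamly}.
Substituting the second reaction function into the first: P_{Streamly} = 63.75 + 0.25(60.75 + 0.25P_{Streamly}), which gives 0.9375P_{Streamly} = 78.9375 ⇒ P_{Streamly} = 84.2.
Then P_{Vidio} = 60.75 + 0.25·84.2 = 81.8.
q_{Streamly} = 179 − 2·84.2 + 81.8 = 92.4.

92.4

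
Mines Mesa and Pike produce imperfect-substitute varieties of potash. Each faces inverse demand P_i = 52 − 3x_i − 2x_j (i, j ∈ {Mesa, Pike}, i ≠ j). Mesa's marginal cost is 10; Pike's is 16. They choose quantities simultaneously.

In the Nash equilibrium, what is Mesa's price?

26.875

Mine Mesa's profit: π = x_{Mesa}(52 − 3x_{Mesa} − 2x_{Pike}) − 10x_{Mesa}.
∂π/∂x_{Mesa} = 42 − 6x_{Mesa} − 2x_{Pike} = 0 ⇒ x_{Mesa} = 7 − (1/3)x_{Pike}.
Similarly x_{Pike} = 6 − (1/3)x_{Mesa}.
Solving the two reaction functions simultaneously: (1 − (−1/3)(−1/3))x_{Mesa} = 7 − (1/3)·6, so (8/9)x_{Mesa} = 5 and x_{Mesa} = 5.625.
Then x_{Pike} = 6 − (1/3)·5.625 = 4.125.
P_{Mesa} = 52 − 3·5.625 − 2·4.125 = 26.875.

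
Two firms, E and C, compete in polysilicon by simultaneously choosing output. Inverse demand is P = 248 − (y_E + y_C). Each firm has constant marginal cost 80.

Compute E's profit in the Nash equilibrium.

3136

Firm E's profit: π = y_E(248 − (y_E + y_C)) − 80y_E.
∂π/∂y_E = 168 − 2y_E − y_C = 0, so y_E = 84 − 0.5y_C.
The game is symmetric, so in equilibrium y_C = y_E: the reaction function gives 1.5y_E = 84, hence y_E = 56.
Price P = 248 − 112 = 136.
E's profit: (136 − 80)·56 = 3136.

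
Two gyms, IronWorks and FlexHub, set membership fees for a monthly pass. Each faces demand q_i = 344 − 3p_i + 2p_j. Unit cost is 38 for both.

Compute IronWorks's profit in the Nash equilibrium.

IronWorks's profit: π = (p_{IronWorks} − 38)(344 − 3p_{IronWorks} + 2p_{FlexHub}).
∂π/∂p_{IronWorks} = 458 − 6p_{IronWorks} + 2p_{FlexHub} = 0 ⇒ p_{IronWorks} = 229/3 + (1/3)p_{FlexHub}.
The game is symmetric, so in equilibrium p_{FlexHub} = p_{IronWorks}: the reaction function gives (2/3)p_{IronWorks} = 229/3, hence p_{IronWorks} = 114.5.
q_{IronWorks} = 344 − 3·114.5 + 2·114.5 = 229.5.
Profit = (114.5 − 38)·229.5 = 17556.75.

17556.75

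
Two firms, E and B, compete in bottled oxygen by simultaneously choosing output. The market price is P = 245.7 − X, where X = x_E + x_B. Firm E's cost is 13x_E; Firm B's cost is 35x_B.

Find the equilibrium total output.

Firm E's profit: π = x_E(245.7 − (x_E + x_B)) − 13x_E.
∂π/∂x_E = 232.7 − 2x_E − x_B = 0, so x_E = 116.35 − 0.5x_B.
By the same steps for B: x_B = 105.35 − 0.5x_E.
Solving the two reaction functions simultaneously: (1 − (−0.5)(−0.5))x_E = 116.35 − 0.5·105.35, so 0.75x_E = 63.675 and x_E = 84.9.
Then x_B = 105.35 − 0.5·84.9 = 62.9.
Total output: 84.9 + 62.9 = 147.8.

147.8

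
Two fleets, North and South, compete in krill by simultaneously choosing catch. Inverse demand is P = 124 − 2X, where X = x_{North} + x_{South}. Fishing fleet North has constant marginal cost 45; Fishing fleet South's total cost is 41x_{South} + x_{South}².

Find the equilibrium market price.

75.8

Fishing fleet North's profit: π = x_{North}(124 − 2(x_{North} + x_{South})) − 45x_{North}.
∂π/∂x_{North} = 79 − 4x_{North} − 2x_{South} = 0, so x_{North} = 19.75 − 0.5x_{South}.
For South: ∂π/∂x_{South} = 83 − 6x_{South} − 2x_{North} = 0 ⇒ x_{South} = 83/6 − (1/3)x_{North}.
Solving the two reaction functions simultaneously: (1 − (−0.5)(−1/3))x_{North} = 19.75 − 0.5·(83/6), so (5/6)x_{North} = 77/6 and x_{North} = 15.4.
Then x_{South} = 83/6 − (1/3)·15.4 = 8.7.
Equilibrium price: P = 124 − 2·24.1 = 75.8.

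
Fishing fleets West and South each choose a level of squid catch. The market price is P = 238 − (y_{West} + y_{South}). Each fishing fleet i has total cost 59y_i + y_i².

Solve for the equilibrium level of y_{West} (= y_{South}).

Fishing fleet West's profit: π = y_{West}(238 − (y_{West} + y_{South})) − 59y_{West} − y_{West}².
∂π/∂y_{West} = 179 − 4y_{West} − y_{South} = 0, so y_{West} = 44.75 − 0.25y_{South}.
By symmetry y_{South} = y_{West}; substituting into the reaction function, 1.25y_{West} = 44.75 and y_{West} = 35.8.

35.8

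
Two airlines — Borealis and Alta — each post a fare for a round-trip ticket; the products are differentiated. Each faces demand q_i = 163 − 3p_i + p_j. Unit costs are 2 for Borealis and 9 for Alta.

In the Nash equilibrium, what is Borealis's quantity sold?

97.2

Borealis's profit: π = (p_{Borealis} − 2)(163 − 3p_{Borealis} + p_{Alta}).
∂π/∂p_{Borealis} = 169 − 6p_{Borealis} + p_{Alta} = 0 ⇒ p_{Borealis} = 169/6 + (1/6)p_{Alta}.
Similarly p_{Alta} = 95/3 + (1/6)p_{Borealis}.
Substituting the second reaction function into the first: p_{Borealis} = 169/6 + (1/6)(95/3 + (1/6)p_{Borealis}), which gives (35/36)p_{Borealis} = 301/9 ⇒ p_{Borealis} = 34.4.
Then p_{Alta} = 95/3 + (1/6)·34.4 = 37.4.
q_{Borealis} = 163 − 3·34.4 + 37.4 = 97.2.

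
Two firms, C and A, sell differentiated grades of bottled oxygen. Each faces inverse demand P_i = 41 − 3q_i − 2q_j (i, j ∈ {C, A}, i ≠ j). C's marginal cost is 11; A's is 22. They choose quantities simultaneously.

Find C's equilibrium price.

Firm C's profit: π = q_C(41 − 3q_C − 2q_A) − 11q_C.
∂π/∂q_C = 30 − 6q_C − 2q_A = 0 ⇒ q_C = 5 − (1/3)q_A.
Similarly q_A = 19/6 − (1/3)q_C.
Plugging q_A into C's best response: q_C = 5 − (1/3)(19/6 − (1/3)q_C) ⇒ (8/9)q_C = 71/18, so q_C = 4.4375.
Then q_A = 19/6 − (1/3)·4.4375 = 1.6875.
P_C = 41 − 3·4.4375 − 2·1.6875 = 24.3125.

24.3125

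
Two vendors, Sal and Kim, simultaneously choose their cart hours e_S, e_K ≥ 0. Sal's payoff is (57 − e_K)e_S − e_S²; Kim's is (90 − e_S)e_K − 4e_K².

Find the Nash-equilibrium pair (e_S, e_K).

Expanding Sal's payoff: 57e_S − e_Ke_S − e_S².
∂π/∂e_S = 57 − e_K − 2e_S = 0, so e_S = 28.5 − 0.5e_K.
Likewise for Kim: e_K = 11.25 − 0.125e_S.
Solving the two reaction functions simultaneously: (1 − (−0.5)(−0.125))e_S = 28.5 − 0.5·11.25, so 0.9375e_S = 22.875 and e_S = 24.4.
Then e_K = 11.25 − 0.125·24.4 = 8.2.

24.4, 8.2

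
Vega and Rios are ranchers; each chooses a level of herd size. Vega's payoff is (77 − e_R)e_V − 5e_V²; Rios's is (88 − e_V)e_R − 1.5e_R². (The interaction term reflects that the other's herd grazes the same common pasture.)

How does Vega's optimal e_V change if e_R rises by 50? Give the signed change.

-5

Expanding Vega's payoff: 77e_V − e_Re_V − 5e_V².
∂π/∂e_V = 77 − e_R − 10e_V = 0, so e_V = 7.7 − 0.1e_R.
The reaction-function slope is −0.1, so a 50-unit rise in e_R moves e_V by −0.1 × 50 = −5. Vega's best response falls — the actions are strategic substitutes.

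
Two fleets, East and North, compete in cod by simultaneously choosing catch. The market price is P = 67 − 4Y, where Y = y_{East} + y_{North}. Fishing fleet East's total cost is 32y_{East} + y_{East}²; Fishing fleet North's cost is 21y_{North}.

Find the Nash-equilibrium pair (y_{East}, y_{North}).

1.5, 5

Fishing fleet East's profit: π = y_{East}(67 − 4(y_{East} + y_{North})) − 32y_{East} − y_{East}².
∂π/∂y_{East} = 35 − 10y_{East} − 4y_{North} = 0, so y_{East} = 3.5 − 0.4y_{North}.
For North: ∂π/∂y_{North} = 46 − 8y_{North} − 4y_{East} = 0 ⇒ y_{North} = 5.75 − 0.5y_{East}.
Plugging y_{North} into East's best response: y_{East} = 3.5 − 0.4(5.75 − 0.5y_{East}) ⇒ 0.8y_{East} = 1.2, so y_{East} = 1.5.
Then y_{North} = 5.75 − 0.5·1.5 = 5.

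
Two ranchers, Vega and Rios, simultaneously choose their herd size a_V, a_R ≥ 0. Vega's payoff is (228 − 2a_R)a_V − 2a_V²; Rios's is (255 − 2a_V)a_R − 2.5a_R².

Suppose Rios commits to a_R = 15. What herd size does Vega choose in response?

49.5

Expanding Vega's payoff: 228a_V − 2a_Ra_V − 2a_V².
∂π/∂a_V = 228 − 2a_R − 4a_V = 0, so a_V = 57 − 0.5a_R.
At a_R = 15: a_V = 57 − 0.5·15 = 49.5.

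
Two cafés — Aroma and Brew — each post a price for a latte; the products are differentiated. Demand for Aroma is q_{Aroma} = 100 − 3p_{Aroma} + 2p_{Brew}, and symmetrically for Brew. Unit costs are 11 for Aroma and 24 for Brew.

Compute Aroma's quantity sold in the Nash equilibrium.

Aroma's profit: π = (p_{Aroma} − 11)(100 − 3p_{Aroma} + 2p_{Brew}).
∂π/∂p_{Aroma} = 133 − 6p_{Aroma} + 2p_{Brew} = 0 ⇒ p_{Aroma} = 133/6 + (1/3)p_{Brew}.
Similarly p_{Brew} = 86/3 + (1/3)p_{Aroma}.
Substituting the second reaction function into the first: p_{Aroma} = 133/6 + (1/3)(86/3 + (1/3)p_{Aroma}), which gives (8/9)p_{Aroma} = 571/18 ⇒ p_{Aroma} = 35.6875.
Then p_{Brew} = 86/3 + (1/3)·35.6875 = 40.5625.
q_{Aroma} = 100 − 3·35.6875 + 2·40.5625 = 74.0625.

74.0625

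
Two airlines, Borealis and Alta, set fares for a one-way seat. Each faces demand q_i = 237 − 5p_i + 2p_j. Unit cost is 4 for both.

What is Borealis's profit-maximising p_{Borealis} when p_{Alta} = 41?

Borealis's profit: π = (p_{Borealis} − 4)(237 − 5p_{Borealis} + 2p_{Alta}).
∂π/∂p_{Borealis} = 257 − 10p_{Borealis} + 2p_{Alta} = 0 ⇒ p_{Borealis} = 25.7 + 0.2p_{Alta}.
At p_{Alta} = 41: p_{Borealis} = 25.7 + 0.2·41 = 33.9.

33.9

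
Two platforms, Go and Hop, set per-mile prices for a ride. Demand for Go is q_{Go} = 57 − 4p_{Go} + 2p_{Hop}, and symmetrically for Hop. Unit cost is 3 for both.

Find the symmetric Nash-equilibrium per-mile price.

Go's profit: π = (p_{Go} − 3)(57 − 4p_{Go} + 2p_{Hop}).
∂π/∂p_{Go} = 69 − 8p_{Go} + 2p_{Hop} = 0 ⇒ p_{Go} = 8.625 + 0.25p_{Hop}.
By symmetry p_{Hop} = p_{Go}; substituting into the reaction function, 0.75p_{Go} = 8.625 and p_{Go} = 11.5.

11.5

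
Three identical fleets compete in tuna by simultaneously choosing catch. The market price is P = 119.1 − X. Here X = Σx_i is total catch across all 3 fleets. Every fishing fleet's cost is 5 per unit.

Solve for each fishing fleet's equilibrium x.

A representative fishing fleet's profit is π_i = x_i(119.1 − X) − 5x_i, with X = x_i + Σ_{j≠i} x_j.
First-order condition: 114.1 − 2x_i − Σ_{j≠i} x_j = 0.
With identical fishing fleets, set every x_j = x: then 114.1 − 2x − 2x = 0, i.e. x = 114.1/4 = 28.525.

28.525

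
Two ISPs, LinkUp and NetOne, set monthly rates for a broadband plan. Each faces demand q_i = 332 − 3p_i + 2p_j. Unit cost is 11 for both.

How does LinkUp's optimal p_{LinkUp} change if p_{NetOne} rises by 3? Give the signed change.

1

LinkUp's profit: π = (p_{LinkUp} − 11)(332 − 3p_{LinkUp} + 2p_{NetOne}).
∂π/∂p_{LinkUp} = 365 − 6p_{LinkUp} + 2p_{NetOne} = 0 ⇒ p_{LinkUp} = 365/6 + (1/3)p_{NetOne}.
The reaction-function slope is 1/3, so a 3-unit rise in p_{NetOne} moves p_{LinkUp} by 1/3 × 3 = 1. LinkUp's best response rises — the actions are strategic complements.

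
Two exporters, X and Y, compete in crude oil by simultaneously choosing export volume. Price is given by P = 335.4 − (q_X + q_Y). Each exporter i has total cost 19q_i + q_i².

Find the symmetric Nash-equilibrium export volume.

63.28

Exporter X's profit: π = q_X(335.4 − (q_X + q_Y)) − 19q_X − q_X².
∂π/∂q_X = 316.4 − 4q_X − q_Y = 0, so q_X = 79.1 − 0.25q_Y.
Setting q_X = q_Y in the reaction function: q_X = 79.1 − 0.25q_X, so q_X = 79.1 / 1.25 = 63.28.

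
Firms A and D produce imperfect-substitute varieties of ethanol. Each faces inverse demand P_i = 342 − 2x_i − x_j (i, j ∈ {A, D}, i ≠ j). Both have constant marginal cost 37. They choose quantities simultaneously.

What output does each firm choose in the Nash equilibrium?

Firm A's profit: π = x_A(342 − 2x_A − x_D) − 37x_A.
∂π/∂x_A = 305 − 4x_A − x_D = 0 ⇒ x_A = 76.25 − 0.25x_D.
By symmetry x_D = x_A; substituting into the reaction function, 1.25x_A = 76.25 and x_A = 61.

61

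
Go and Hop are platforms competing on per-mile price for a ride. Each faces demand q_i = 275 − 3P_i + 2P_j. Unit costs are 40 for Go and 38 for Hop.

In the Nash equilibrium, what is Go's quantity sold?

175.125

Go's profit: π = (P_{Go} − 40)(275 − 3P_{Go} + 2P_{Hop}).
∂π/∂P_{Go} = 395 − 6P_{Go} + 2P_{Hop} = 0 ⇒ P_{Go} = 395/6 + (1/3)P_{Hop}.
Similarly P_{Hop} = 389/6 + (1/3)P_{Go}.
Substituting the second reaction function into the first: P_{Go} = 395/6 + (1/3)(389/6 + (1/3)P_{Go}), which gives (8/9)P_{Go} = 787/9 ⇒ P_{Go} = 98.375.
Then P_{Hop} = 389/6 + (1/3)·98.375 = 97.625.
q_{Go} = 275 − 3·98.375 + 2·97.625 = 175.125.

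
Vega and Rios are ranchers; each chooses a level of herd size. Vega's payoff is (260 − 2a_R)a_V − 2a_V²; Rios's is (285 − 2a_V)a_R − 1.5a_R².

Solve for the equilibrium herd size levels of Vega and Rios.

26.25, 77.5

Expanding Vega's payoff: 260a_V − 2a_Ra_V − 2a_V².
∂π/∂a_V = 260 − 2a_R − 4a_V = 0, so a_V = 65 − 0.5a_R.
Likewise for Rios: a_R = 95 − (2/3)a_V.
Solving the two reaction functions simultaneously: (1 − (−0.5)(−2/3))a_V = 65 − 0.5·95, so (2/3)a_V = 17.5 and a_V = 26.25.
Then a_R = 95 − (2/3)·26.25 = 77.5.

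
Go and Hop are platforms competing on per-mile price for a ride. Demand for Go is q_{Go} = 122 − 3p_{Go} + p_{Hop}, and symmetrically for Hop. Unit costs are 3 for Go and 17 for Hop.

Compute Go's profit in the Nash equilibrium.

Go's profit: π = (p_{Go} − 3)(122 − 3p_{Go} + p_{Hop}).
∂π/∂p_{Go} = 131 − 6p_{Go} + p_{Hop} = 0 ⇒ p_{Go} = 131/6 + (1/6)p_{Hop}.
Similarly p_{Hop} = 173/6 + (1/6)p_{Go}.
Solving the two reaction functions simultaneously: (1 − (1/6)(1/6))p_{Go} = 131/6 + (1/6)·(173/6), so (35/36)p_{Go} = 959/36 and p_{Go} = 27.4.
Then p_{Hop} = 173/6 + (1/6)·27.4 = 33.4.
q_{Go} = 122 − 3·27.4 + 33.4 = 73.2.
Profit = (27.4 − 3)·73.2 = 1786.08.

1786.08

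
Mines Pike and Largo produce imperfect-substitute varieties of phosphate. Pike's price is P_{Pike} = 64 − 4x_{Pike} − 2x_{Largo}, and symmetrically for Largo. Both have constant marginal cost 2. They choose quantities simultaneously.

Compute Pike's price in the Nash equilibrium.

26.8

Mine Pike's profit: π = x_{Pike}(64 − 4x_{Pike} − 2x_{Largo}) − 2x_{Pike}.
∂π/∂x_{Pike} = 62 − 8x_{Pike} − 2x_{Largo} = 0 ⇒ x_{Pike} = 7.75 − 0.25x_{Largo}.
Setting x_{Pike} = x_{Largo} in the reaction function: x_{Pike} = 7.75 − 0.25x_{Pike}, so x_{Pike} = 7.75 / 1.25 = 6.2.
P_{Pike} = 64 − 4·6.2 − 2·6.2 = 26.8.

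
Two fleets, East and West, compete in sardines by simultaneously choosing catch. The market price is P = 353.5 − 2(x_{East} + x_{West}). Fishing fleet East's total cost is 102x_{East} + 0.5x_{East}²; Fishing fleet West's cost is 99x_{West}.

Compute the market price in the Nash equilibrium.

Fishing fleet East's profit: π = x_{East}(353.5 − 2(x_{East} + x_{West})) − 102x_{East} − 0.5x_{East}².
∂π/∂x_{East} = 251.5 − 5x_{East} − 2x_{West} = 0, so x_{East} = 50.3 − 0.4x_{West}.
For West: ∂π/∂x_{West} = 254.5 − 4x_{West} − 2x_{East} = 0 ⇒ x_{West} = 63.625 − 0.5x_{East}.
Solving the two reaction functions simultaneously: (1 − (−0.4)(−0.5))x_{East} = 50.3 − 0.4·63.625, so 0.8x_{East} = 24.85 and x_{East} = 31.0625.
Then x_{West} = 63.625 − 0.5·31.0625 = 1539/32.
Equilibrium price: P = 353.5 − 2·(2533/32) = 195.1875.

195.1875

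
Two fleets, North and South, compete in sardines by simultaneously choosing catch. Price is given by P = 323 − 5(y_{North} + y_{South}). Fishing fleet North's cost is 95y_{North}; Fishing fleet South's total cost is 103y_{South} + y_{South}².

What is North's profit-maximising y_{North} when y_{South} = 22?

Fishing fleet North's profit: π = y_{North}(323 − 5(y_{North} + y_{South})) − 95y_{North}.
∂π/∂y_{North} = 228 − 10y_{North} − 5y_{South} = 0, so y_{North} = 22.8 − 0.5y_{South}.
At y_{South} = 22: y_{North} = 22.8 − 0.5·22 = 11.8.

11.8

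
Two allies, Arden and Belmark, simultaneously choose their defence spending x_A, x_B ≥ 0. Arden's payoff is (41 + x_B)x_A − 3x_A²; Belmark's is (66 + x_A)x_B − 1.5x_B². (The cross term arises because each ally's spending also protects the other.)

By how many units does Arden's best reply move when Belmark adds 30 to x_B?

Expanding Arden's payoff: 41x_A + x_Bx_A − 3x_A².
∂π/∂x_A = 41 + x_B − 6x_A = 0, so x_A = 41/6 + (1/6)x_B.
The reaction-function slope is 1/6, so a 30-unit rise in x_B moves x_A by 1/6 × 30 = 5. Arden's best response rises — the actions are strategic complements.

5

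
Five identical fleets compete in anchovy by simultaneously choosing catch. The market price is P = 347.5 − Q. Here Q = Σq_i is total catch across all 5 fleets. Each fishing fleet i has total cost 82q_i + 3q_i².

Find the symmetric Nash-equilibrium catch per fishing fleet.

22.125

A representative fishing fleet's profit is π_i = q_i(347.5 − Q) − 82q_i − 3q_i², with Q = q_i + Σ_{j≠i} q_j.
First-order condition: 265.5 − 8q_i − Σ_{j≠i} q_j = 0.
In a symmetric equilibrium every fishing fleet chooses the same q, so Σ_{j≠i} q_j = 4q. The condition becomes 265.5 − 12q = 0, giving q = 265.5/12 = 22.125.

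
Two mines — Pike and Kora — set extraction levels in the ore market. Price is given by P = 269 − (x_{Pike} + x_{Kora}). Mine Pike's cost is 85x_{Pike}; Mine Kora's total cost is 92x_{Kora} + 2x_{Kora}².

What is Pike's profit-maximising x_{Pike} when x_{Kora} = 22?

Mine Pike's profit: π = x_{Pike}(269 − (x_{Pike} + x_{Kora})) − 85x_{Pike}.
∂π/∂x_{Pike} = 184 − 2x_{Pike} − x_{Kora} = 0, so x_{Pike} = 92 − 0.5x_{Kora}.
At x_{Kora} = 22: x_{Pike} = 92 − 0.5·22 = 81.

81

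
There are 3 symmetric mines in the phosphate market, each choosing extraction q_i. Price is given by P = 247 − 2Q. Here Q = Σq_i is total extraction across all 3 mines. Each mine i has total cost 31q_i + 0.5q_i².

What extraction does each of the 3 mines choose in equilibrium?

A representative mine's profit is π_i = q_i(247 − 2Q) − 31q_i − 0.5q_i², with Q = q_i + Σ_{j≠i} q_j.
First-order condition: 216 − 5q_i − 2Σ_{j≠i} q_j = 0.
In a symmetric equilibrium every mine chooses the same q, so Σ_{j≠i} q_j = 2q. The condition becomes 216 − 9q = 0, giving q = 216/9 = 24.

24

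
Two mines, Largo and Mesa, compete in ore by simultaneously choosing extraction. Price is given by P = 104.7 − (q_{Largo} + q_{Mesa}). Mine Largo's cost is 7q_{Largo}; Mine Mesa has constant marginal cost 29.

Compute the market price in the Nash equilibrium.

Mine Largo's profit: π = q_{Largo}(104.7 − (q_{Largo} + q_{Mesa})) − 7q_{Largo}.
∂π/∂q_{Largo} = 97.7 − 2q_{Largo} − q_{Mesa} = 0, so q_{Largo} = 48.85 − 0.5q_{Mesa}.
By the same steps for Mesa: q_{Mesa} = 37.85 − 0.5q_{Largo}.
Plugging q_{Mesa} into Largo's best response: q_{Largo} = 48.85 − 0.5(37.85 − 0.5q_{Largo}) ⇒ 0.75q_{Largo} = 29.925, so q_{Largo} = 39.9.
Then q_{Mesa} = 37.85 − 0.5·39.9 = 17.9.
Equilibrium price: P = 104.7 − 57.8 = 46.9.

46.9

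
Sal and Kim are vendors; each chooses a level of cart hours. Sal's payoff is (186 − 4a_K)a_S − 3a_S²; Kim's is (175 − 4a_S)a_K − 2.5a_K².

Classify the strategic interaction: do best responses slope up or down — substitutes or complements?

strategic substitutes

Expanding Sal's payoff: 186a_S − 4a_Ka_S − 3a_S².
∂π/∂a_S = 186 − 4a_K − 6a_S = 0, so a_S = 31 − (2/3)a_K.
The best-response slope da_S/da_K = −2/3 < 0: the reaction function is downward-sloping, so the choices are strategic substitutes.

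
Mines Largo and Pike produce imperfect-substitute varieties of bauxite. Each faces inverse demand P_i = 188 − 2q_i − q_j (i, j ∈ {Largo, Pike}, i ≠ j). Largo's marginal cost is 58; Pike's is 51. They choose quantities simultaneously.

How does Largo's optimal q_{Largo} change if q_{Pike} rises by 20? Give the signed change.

-5

Mine Largo's profit: π = q_{Largo}(188 − 2q_{Largo} − q_{Pike}) − 58q_{Largo}.
∂π/∂q_{Largo} = 130 − 4q_{Largo} − q_{Pike} = 0 ⇒ q_{Largo} = 32.5 − 0.25q_{Pike}.
The reaction-function slope is −0.25, so a 20-unit rise in q_{Pike} moves q_{Largo} by −0.25 × 20 = −5. Largo's best response falls — the actions are strategic substitutes.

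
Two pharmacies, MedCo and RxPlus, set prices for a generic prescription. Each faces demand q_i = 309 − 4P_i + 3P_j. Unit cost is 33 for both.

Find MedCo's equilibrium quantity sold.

220.8

MedCo's profit: π = (P_{MedCo} − 33)(309 − 4P_{MedCo} + 3P_{RxPlus}).
∂π/∂P_{MedCo} = 441 − 8P_{MedCo} + 3P_{RxPlus} = 0 ⇒ P_{MedCo} = 55.125 + 0.375P_{RxPlus}.
By symmetry P_{RxPlus} = P_{MedCo}; substituting into the reaction function, 0.625P_{MedCo} = 55.125 and P_{MedCo} = 88.2.
q_{MedCo} = 309 − 4·88.2 + 3·88.2 = 220.8.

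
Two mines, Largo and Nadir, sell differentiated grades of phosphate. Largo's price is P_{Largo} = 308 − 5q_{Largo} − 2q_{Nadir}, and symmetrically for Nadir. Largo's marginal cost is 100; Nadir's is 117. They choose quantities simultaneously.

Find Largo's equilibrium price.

188.4375

Mine Largo's profit: π = q_{Largo}(308 − 5q_{Largo} − 2q_{Nadir}) − 100q_{Largo}.
∂π/∂q_{Largo} = 208 − 10q_{Largo} − 2q_{Nadir} = 0 ⇒ q_{Largo} = 20.8 − 0.2q_{Nadir}.
Similarly q_{Nadir} = 19.1 − 0.2q_{Largo}.
Plugging q_{Nadir} into Largo's best response: q_{Largo} = 20.8 − 0.2(19.1 − 0.2q_{Largo}) ⇒ 0.96q_{Largo} = 16.98, so q_{Largo} = 17.6875.
Then q_{Nadir} = 19.1 − 0.2·17.6875 = 15.5625.
P_{Largo} = 308 − 5·17.6875 − 2·15.5625 = 188.4375.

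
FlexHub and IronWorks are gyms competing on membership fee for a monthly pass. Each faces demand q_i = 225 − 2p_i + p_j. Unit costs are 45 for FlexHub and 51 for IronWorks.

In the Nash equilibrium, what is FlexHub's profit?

FlexHub's profit: π = (p_{FlexHub} − 45)(225 − 2p_{FlexHub} + p_{IronWorks}).
∂π/∂p_{FlexHub} = 315 − 4p_{FlexHub} + p_{IronWorks} = 0 ⇒ p_{FlexHub} = 78.75 + 0.25p_{IronWorks}.
Similarly p_{IronWorks} = 81.75 + 0.25p_{FlexHub}.
Substituting the second reaction function into the first: p_{FlexHub} = 78.75 + 0.25(81.75 + 0.25p_{FlexHub}), which gives 0.9375p_{FlexHub} = 99.1875 ⇒ p_{FlexHub} = 105.8.
Then p_{IronWorks} = 81.75 + 0.25·105.8 = 108.2.
q_{FlexHub} = 225 − 2·105.8 + 108.2 = 121.6.
Profit = (105.8 − 45)·121.6 = 7393.28.

7393.28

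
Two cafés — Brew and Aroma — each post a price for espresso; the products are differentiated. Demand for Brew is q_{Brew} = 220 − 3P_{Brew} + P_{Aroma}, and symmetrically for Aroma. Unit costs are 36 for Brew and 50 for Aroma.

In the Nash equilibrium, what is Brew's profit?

Brew's profit: π = (P_{Brew} − 36)(220 − 3P_{Brew} + P_{Aroma}).
∂π/∂P_{Brew} = 328 − 6P_{Brew} + P_{Aroma} = 0 ⇒ P_{Brew} = 164/3 + (1/6)P_{Aroma}.
Similarly P_{Aroma} = 185/3 + (1/6)P_{Brew}.
Substituting the second reaction function into the first: P_{Brew} = 164/3 + (1/6)(185/3 + (1/6)P_{Brew}), which gives (35/36)P_{Brew} = 1169/18 ⇒ P_{Brew} = 66.8.
Then P_{Aroma} = 185/3 + (1/6)·66.8 = 72.8.
q_{Brew} = 220 − 3·66.8 + 72.8 = 92.4.
Profit = (66.8 − 36)·92.4 = 2845.92.

2845.92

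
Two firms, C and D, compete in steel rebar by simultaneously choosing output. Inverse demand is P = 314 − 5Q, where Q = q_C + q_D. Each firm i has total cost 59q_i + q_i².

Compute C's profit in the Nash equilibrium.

1350

Firm C's profit: π = q_C(314 − 5(q_C + q_D)) − 59q_C − q_C².
∂π/∂q_C = 255 − 12q_C − 5q_D = 0, so q_C = 21.25 − (5/12)q_D.
Setting q_C = q_D in the reaction function: q_C = 21.25 − (5/12)q_C, so q_C = 21.25 / (17/12) = 15.
Price P = 314 − 5·30 = 164.
C's profit: (164 − 59)·15 − (15)² = 1350.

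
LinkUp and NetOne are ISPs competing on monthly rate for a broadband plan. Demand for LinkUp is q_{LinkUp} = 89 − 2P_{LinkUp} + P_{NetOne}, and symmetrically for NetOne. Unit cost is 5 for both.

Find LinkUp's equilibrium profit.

1568

LinkUp's profit: π = (P_{LinkUp} − 5)(89 − 2P_{LinkUp} + P_{NetOne}).
∂π/∂P_{LinkUp} = 99 − 4P_{LinkUp} + P_{NetOne} = 0 ⇒ P_{LinkUp} = 24.75 + 0.25P_{NetOne}.
The game is symmetric, so in equilibrium P_{NetOne} = P_{LinkUp}: the reaction function gives 0.75P_{LinkUp} = 24.75, hence P_{LinkUp} = 33.
q_{LinkUp} = 89 − 2·33 + 33 = 56.
Profit = (33 − 5)·56 = 1568.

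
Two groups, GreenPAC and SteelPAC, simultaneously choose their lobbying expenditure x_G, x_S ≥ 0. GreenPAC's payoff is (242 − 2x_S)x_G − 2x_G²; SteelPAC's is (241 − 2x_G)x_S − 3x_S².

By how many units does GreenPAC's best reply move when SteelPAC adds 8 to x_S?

Expanding GreenPAC's payoff: 242x_G − 2x_Sx_G − 2x_G².
∂π/∂x_G = 242 − 2x_S − 4x_G = 0, so x_G = 60.5 − 0.5x_S.
The reaction-function slope is −0.5, so an 8-unit rise in x_S moves x_G by −0.5 × 8 = −4. GreenPAC's best response falls — the actions are strategic substitutes.

-4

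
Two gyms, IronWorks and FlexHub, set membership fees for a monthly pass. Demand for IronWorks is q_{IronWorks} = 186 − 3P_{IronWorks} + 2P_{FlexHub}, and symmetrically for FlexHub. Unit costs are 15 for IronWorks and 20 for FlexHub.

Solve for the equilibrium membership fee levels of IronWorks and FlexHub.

IronWorks's profit: π = (P_{IronWorks} − 15)(186 − 3P_{IronWorks} + 2P_{FlexHub}).
∂π/∂P_{IronWorks} = 231 − 6P_{IronWorks} + 2P_{FlexHub} = 0 ⇒ P_{IronWorks} = 38.5 + (1/3)P_{FlexHub}.
Similarly P_{FlexHub} = 41 + (1/3)P_{IronWorks}.
Solving the two reaction functions simultaneously: (1 − (1/3)(1/3))P_{IronWorks} = 38.5 + (1/3)·41, so (8/9)P_{IronWorks} = 313/6 and P_{IronWorks} = 58.6875.
Then P_{FlexHub} = 41 + (1/3)·58.6875 = 60.5625.

58.6875, 60.5625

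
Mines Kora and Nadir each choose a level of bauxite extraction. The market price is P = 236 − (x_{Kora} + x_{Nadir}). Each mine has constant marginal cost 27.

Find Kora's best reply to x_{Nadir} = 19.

Mine Kora's profit: π = x_{Kora}(236 − (x_{Kora} + x_{Nadir})) − 27x_{Kora}.
∂π/∂x_{Kora} = 209 − 2x_{Kora} − x_{Nadir} = 0, so x_{Kora} = 104.5 − 0.5x_{Nadir}.
At x_{Nadir} = 19: x_{Kora} = 104.5 − 0.5·19 = 95.

95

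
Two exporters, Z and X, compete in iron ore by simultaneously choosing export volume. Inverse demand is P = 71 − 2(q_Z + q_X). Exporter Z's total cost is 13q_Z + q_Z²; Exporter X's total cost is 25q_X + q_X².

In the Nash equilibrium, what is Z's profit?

Exporter Z's profit: π = q_Z(71 − 2(q_Z + q_X)) − 13q_Z − q_Z².
∂π/∂q_Z = 58 − 6q_Z − 2q_X = 0, so q_Z = 29/3 − (1/3)q_X.
By the same steps for X: q_X = 23/3 − (1/3)q_Z.
Substituting the second reaction function into the first: q_Z = 29/3 − (1/3)(23/3 − (1/3)q_Z), which gives (8/9)q_Z = 64/9 ⇒ q_Z = 8.
Then q_X = 23/3 − (1/3)·8 = 5.
Price P = 71 − 2·13 = 45.
Z's profit: (45 − 13)·8 − (8)² = 192.

192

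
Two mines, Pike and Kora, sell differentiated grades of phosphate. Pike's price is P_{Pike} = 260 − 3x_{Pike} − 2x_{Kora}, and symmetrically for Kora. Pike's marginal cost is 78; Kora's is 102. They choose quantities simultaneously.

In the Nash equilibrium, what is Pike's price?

150.75

Mine Pike's profit: π = x_{Pike}(260 − 3x_{Pike} − 2x_{Kora}) − 78x_{Pike}.
∂π/∂x_{Pike} = 182 − 6x_{Pike} − 2x_{Kora} = 0 ⇒ x_{Pike} = 91/3 − (1/3)x_{Kora}.
Similarly x_{Kora} = 79/3 − (1/3)x_{Pike}.
Solving the two reaction functions simultaneously: (1 − (−1/3)(−1/3))x_{Pike} = 91/3 − (1/3)·(79/3), so (8/9)x_{Pike} = 194/9 and x_{Pike} = 24.25.
Then x_{Kora} = 79/3 − (1/3)·24.25 = 18.25.
P_{Pike} = 260 − 3·24.25 − 2·18.25 = 150.75.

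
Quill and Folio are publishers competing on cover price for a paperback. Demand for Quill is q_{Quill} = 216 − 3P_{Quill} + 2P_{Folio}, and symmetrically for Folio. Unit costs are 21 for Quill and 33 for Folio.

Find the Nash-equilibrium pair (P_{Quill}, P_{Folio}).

Quill's profit: π = (P_{Quill} − 21)(216 − 3P_{Quill} + 2P_{Folio}).
∂π/∂P_{Quill} = 279 − 6P_{Quill} + 2P_{Folio} = 0 ⇒ P_{Quill} = 46.5 + (1/3)P_{Folio}.
Similarly P_{Folio} = 52.5 + (1/3)P_{Quill}.
Plugging P_{Folio} into Quill's best response: P_{Quill} = 46.5 + (1/3)(52.5 + (1/3)P_{Quill}) ⇒ (8/9)P_{Quill} = 64, so P_{Quill} = 72.
Then P_{Folio} = 52.5 + (1/3)·72 = 76.5.

72, 76.5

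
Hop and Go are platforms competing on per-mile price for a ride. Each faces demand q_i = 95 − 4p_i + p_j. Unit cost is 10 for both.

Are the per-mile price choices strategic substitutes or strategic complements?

Hop's profit: π = (p_{Hop} − 10)(95 − 4p_{Hop} + p_{Go}).
∂π/∂p_{Hop} = 135 − 8p_{Hop} + p_{Go} = 0 ⇒ p_{Hop} = 16.875 + 0.125p_{Go}.
The best-response slope dp_{Hop}/dp_{Go} = 0.125 > 0: the reaction function is upward-sloping, so the choices are strategic complements.

strategic complements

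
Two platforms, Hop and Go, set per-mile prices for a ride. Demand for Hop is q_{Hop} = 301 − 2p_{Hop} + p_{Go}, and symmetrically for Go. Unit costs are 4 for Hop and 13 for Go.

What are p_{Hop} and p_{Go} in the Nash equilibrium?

Hop's profit: π = (p_{Hop} − 4)(301 − 2p_{Hop} + p_{Go}).
∂π/∂p_{Hop} = 309 − 4p_{Hop} + p_{Go} = 0 ⇒ p_{Hop} = 77.25 + 0.25p_{Go}.
Similarly p_{Go} = 81.75 + 0.25p_{Hop}.
Solving the two reaction functions simultaneously: (1 − (0.25)(0.25))p_{Hop} = 77.25 + 0.25·81.75, so 0.9375p_{Hop} = 97.6875 and p_{Hop} = 104.2.
Then p_{Go} = 81.75 + 0.25·104.2 = 107.8.

104.2, 107.8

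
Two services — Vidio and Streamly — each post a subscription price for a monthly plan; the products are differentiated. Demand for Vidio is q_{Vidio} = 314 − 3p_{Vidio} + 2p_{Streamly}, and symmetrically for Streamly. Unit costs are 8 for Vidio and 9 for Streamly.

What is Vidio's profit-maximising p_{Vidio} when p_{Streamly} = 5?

Vidio's profit: π = (p_{Vidio} − 8)(314 − 3p_{Vidio} + 2p_{Streamly}).
∂π/∂p_{Vidio} = 338 − 6p_{Vidio} + 2p_{Streamly} = 0 ⇒ p_{Vidio} = 169/3 + (1/3)p_{Streamly}.
At p_{Streamly} = 5: p_{Vidio} = 169/3 + (1/3)·5 = 58.

58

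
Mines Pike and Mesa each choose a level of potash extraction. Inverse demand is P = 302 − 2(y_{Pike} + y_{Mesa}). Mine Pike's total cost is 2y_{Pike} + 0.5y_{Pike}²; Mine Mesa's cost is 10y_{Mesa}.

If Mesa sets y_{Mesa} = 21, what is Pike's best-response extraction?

Mine Pike's profit: π = y_{Pike}(302 − 2(y_{Pike} + y_{Mesa})) − 2y_{Pike} − 0.5y_{Pike}².
∂π/∂y_{Pike} = 300 − 5y_{Pike} − 2y_{Mesa} = 0, so y_{Pike} = 60 − 0.4y_{Mesa}.
At y_{Mesa} = 21: y_{Pike} = 60 − 0.4·21 = 51.6.

51.6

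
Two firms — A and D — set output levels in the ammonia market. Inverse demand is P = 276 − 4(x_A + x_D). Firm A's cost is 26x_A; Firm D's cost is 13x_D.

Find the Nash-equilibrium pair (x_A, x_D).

Firm A's profit: π = x_A(276 − 4(x_A + x_D)) − 26x_A.
∂π/∂x_A = 250 − 8x_A − 4x_D = 0, so x_A = 31.25 − 0.5x_D.
By the same steps for D: x_D = 32.875 − 0.5x_A.
Solving the two reaction functions simultaneously: (1 − (−0.5)(−0.5))x_A = 31.25 − 0.5·32.875, so 0.75x_A = 14.8125 and x_A = 19.75.
Then x_D = 32.875 − 0.5·19.75 = 23.

19.75, 23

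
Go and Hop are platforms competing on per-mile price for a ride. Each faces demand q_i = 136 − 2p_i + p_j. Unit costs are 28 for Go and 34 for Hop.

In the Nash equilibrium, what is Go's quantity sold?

73.6

Go's profit: π = (p_{Go} − 28)(136 − 2p_{Go} + p_{Hop}).
∂π/∂p_{Go} = 192 − 4p_{Go} + p_{Hop} = 0 ⇒ p_{Go} = 48 + 0.25p_{Hop}.
Similarly p_{Hop} = 51 + 0.25p_{Go}.
Plugging p_{Hop} into Go's best response: p_{Go} = 48 + 0.25(51 + 0.25p_{Go}) ⇒ 0.9375p_{Go} = 60.75, so p_{Go} = 64.8.
Then p_{Hop} = 51 + 0.25·64.8 = 67.2.
q_{Go} = 136 − 2·64.8 + 67.2 = 73.6.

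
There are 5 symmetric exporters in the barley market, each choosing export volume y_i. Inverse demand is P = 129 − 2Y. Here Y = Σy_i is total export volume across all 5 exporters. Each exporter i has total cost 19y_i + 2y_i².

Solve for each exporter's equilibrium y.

A representative exporter's profit is π_i = y_i(129 − 2Y) − 19y_i − 2y_i², with Y = y_i + Σ_{j≠i} y_j.
First-order condition: 110 − 8y_i − 2Σ_{j≠i} y_j = 0.
In a symmetric equilibrium every exporter chooses the same y, so Σ_{j≠i} y_j = 4y. The condition becomes 110 − 16y = 0, giving y = 110/16 = 6.875.

6.875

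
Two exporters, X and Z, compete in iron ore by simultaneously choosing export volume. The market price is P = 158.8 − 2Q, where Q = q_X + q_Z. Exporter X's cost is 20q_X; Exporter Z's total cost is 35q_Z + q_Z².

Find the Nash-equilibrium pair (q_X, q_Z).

29.26, 10.88

Exporter X's profit: π = q_X(158.8 − 2(q_X + q_Z)) − 20q_X.
∂π/∂q_X = 138.8 − 4q_X − 2q_Z = 0, so q_X = 34.7 − 0.5q_Z.
For Z: ∂π/∂q_Z = 123.8 − 6q_Z − 2q_X = 0 ⇒ q_Z = 619/30 − (1/3)q_X.
Plugging q_Z into X's best response: q_X = 34.7 − 0.5(619/30 − (1/3)q_X) ⇒ (5/6)q_X = 1463/60, so q_X = 29.26.
Then q_Z = 619/30 − (1/3)·29.26 = 10.88.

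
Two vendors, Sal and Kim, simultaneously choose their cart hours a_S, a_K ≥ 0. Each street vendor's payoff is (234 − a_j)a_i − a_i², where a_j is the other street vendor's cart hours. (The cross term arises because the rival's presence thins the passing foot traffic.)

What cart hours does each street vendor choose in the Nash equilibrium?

Sal's payoff is (234 − a_K)a_S − a_S².
∂π/∂a_S = 234 − a_K − 2a_S = 0, so a_S = 117 − 0.5a_K.
The game is symmetric, so in equilibrium a_K = a_S: the reaction function gives 1.5a_S = 117, hence a_S = 78.

78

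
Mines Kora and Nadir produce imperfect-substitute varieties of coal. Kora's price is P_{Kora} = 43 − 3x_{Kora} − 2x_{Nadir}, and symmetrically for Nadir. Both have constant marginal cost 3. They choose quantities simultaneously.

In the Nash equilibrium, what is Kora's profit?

Mine Kora's profit: π = x_{Kora}(43 − 3x_{Kora} − 2x_{Nadir}) − 3x_{Kora}.
∂π/∂x_{Kora} = 40 − 6x_{Kora} − 2x_{Nadir} = 0 ⇒ x_{Kora} = 20/3 − (1/3)x_{Nadir}.
Setting x_{Kora} = x_{Nadir} in the reaction function: x_{Kora} = 20/3 − (1/3)x_{Kora}, so x_{Kora} = (20/3) / (4/3) = 5.
P_{Kora} = 43 − 3·5 − 2·5 = 18.
Profit = (18 − 3)·5 = 75.

75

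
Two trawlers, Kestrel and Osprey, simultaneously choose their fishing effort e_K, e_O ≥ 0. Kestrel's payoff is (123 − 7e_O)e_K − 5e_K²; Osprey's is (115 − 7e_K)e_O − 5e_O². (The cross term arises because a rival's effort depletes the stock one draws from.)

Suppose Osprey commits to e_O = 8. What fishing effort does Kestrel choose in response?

Expanding Kestrel's payoff: 123e_K − 7e_Oe_K − 5e_K².
∂π/∂e_K = 123 − 7e_O − 10e_K = 0, so e_K = 12.3 − 0.7e_O.
At e_O = 8: e_K = 12.3 − 0.7·8 = 6.7.

6.7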